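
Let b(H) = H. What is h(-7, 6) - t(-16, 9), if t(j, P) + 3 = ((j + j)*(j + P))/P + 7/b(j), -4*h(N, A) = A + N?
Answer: -3053/144 ≈ -21.201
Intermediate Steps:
h(N, A) = -A/4 - N/4 (h(N, A) = -(A + N)/4 = -A/4 - N/4)
t(j, P) = -3 + 7/j + 2*j*(P + j)/P (t(j, P) = -3 + (((j + j)*(j + P))/P + 7/j) = -3 + (((2*j)*(P + j))/P + 7/j) = -3 + ((2*j*(P + j))/P + 7/j) = -3 + (2*j*(P + j)/P + 7/j) = -3 + (7/j + 2*j*(P + j)/P) = -3 + 7/j + 2*j*(P + j)/P)
h(-7, 6) - t(-16, 9) = (-1/4*6 - 1/4*(-7)) - (-3 + 2*(-16) + 7/(-16) + 2*(-16)**2/9) = (-3/2 + 7/4) - (-3 - 32 + 7*(-1/16) + 2*(1/9)*256) = 1/4 - (-3 - 32 - 7/16 + 512/9) = 1/4 - 1*3089/144 = 1/4 - 3089/144 = -3053/144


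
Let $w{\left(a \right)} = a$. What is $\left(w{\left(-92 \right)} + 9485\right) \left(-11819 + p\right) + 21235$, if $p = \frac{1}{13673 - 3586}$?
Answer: $- \frac{1119602843591}{10087} \approx -1.1099 \cdot 10^{8}$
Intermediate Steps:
$p = \frac{1}{10087} \approx 9.9138 \cdot 10^{-5}$
$\left(w{\left(-92 \right)} + 9485\right) \left(-11819 + p\right) + 21235 = \left(-92 + 9485\right) \left(-11819 + \frac{1}{10087}\right) + 21235 = 9393 \left(- \frac{119218252}{10087}\right) + 21235 = - \frac{1119817041036}{10087} + 21235 = - \frac{1119602843591}{10087}$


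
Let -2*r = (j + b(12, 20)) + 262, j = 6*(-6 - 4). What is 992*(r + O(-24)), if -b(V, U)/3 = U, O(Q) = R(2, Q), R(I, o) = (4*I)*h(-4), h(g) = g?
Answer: -102176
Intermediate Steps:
j = -60 (j = 6*(-10) = -60)
R(I, o) = -16*I (R(I, o) = (4*I)*(-4) = -16*I)
O(Q) = -32 (O(Q) = -16*2 = -32)
b(V, U) = -3*U
r = -71 (r = -((-60 - 3*20) + 262)/2 = -((-60 - 60) + 262)/2 = -(-120 + 262)/2 = -½*142 = -71)
992*(r + O(-24)) = 992*(-71 - 32) = 992*(-103) = -102176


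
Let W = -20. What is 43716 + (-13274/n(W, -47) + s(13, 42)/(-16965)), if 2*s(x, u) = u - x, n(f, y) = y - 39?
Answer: 2207117207/50310 ≈ 43870.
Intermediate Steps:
n(f, y) = -39 + y
s(x, u) = u/2 - x/2 (s(x, u) = (u - x)/2 = u/2 - x/2)
43716 + (-13274/n(W, -47) + s(13, 42)/(-16965)) = 43716 + (-13274/(-39 - 47) + ((½)*42 - ½*13)/(-16965)) = 43716 + (-13274/(-86) + (21 - 13/2)*(-1/16965)) = 43716 + (-13274*(-1/86) + (29/2)*(-1/16965)) = 43716 + (6637/43 - 1/1170) = 43716 + 7765247/50310 = 2207117207/50310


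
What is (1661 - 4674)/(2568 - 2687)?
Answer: 3013/119 ≈ 25.319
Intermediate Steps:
(1661 - 4674)/(2568 - 2687) = -3013/(-119) = -3013*(-1/119) = 3013/119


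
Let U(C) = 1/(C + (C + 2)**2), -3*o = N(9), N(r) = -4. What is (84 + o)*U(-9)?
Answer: 32/15 ≈ 2.1333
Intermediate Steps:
o = 4/3 (o = -1/3*(-4) = 4/3 ≈ 1.3333)
U(C) = 1/(C + (2 + C)**2)
(84 + o)*U(-9) = (84 + 4/3)/(-9 + (2 - 9)**2) = 256/(3*(-9 + (-7)**2)) = 256/(3*(-9 + 49)) = (256/3)/40 = (256/3)*(1/40) = 32/15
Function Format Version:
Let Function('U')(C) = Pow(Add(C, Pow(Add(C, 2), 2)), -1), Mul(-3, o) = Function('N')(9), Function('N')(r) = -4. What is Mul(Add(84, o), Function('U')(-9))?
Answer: Rational(32, 15) ≈ 2.1333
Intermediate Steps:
o = Rational(4, 3) (o = Mul(Rational(-1, 3), -4) = Rational(4, 3) ≈ 1.3333)
Function('U')(C) = Pow(Add(C, Pow(Add(2, C), 2)), -1)
Mul(Add(84, o), Function('U')(-9)) = Mul(Add(84, Rational(4, 3)), Pow(Add(-9, Pow(Add(2, -9), 2)), -1)) = Mul(Rational(256, 3), Pow(Add(-9, Pow(-7, 2)), -1)) = Mul(Rational(256, 3), Pow(Add(-9, 49), -1)) = Mul(Rational(256, 3), Pow(40, -1)) = Mul(Rational(256, 3), Rational(1, 40)) = Rational(32, 15)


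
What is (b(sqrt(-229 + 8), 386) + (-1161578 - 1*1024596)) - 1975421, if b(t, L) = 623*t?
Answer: -4161595 + 623*I*sqrt(221) ≈ -4.1616e+6 + 9261.6*I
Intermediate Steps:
(b(sqrt(-229 + 8), 386) + (-1161578 - 1*1024596)) - 1975421 = (623*sqrt(-229 + 8) + (-1161578 - 1*1024596)) - 1975421 = (623*sqrt(-221) + (-1161578 - 1024596)) - 1975421 = (623*(I*sqrt(221)) - 2186174) - 1975421 = (623*I*sqrt(221) - 2186174) - 1975421 = (-2186174 + 623*I*sqrt(221)) - 1975421 = -4161595 + 623*I*sqrt(221)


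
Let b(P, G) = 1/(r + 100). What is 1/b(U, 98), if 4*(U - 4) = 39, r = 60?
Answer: 160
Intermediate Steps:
U = 55/4 (U = 4 + (¼)*39 = 4 + 39/4 = 55/4 ≈ 13.750)
b(P, G) = 1/160 (b(P, G) = 1/(60 + 100) = 1/160)
1/b(U, 98) = 1/(1/160) = 160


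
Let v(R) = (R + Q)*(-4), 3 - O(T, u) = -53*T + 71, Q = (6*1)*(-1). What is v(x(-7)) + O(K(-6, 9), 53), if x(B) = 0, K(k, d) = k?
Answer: -362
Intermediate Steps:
Q = -6 (Q = 6*(-1) = -6)
O(T, u) = -68 + 53*T (O(T, u) = 3 - (-53*T + 71) = 3 - (71 - 53*T) = 3 + (-71 + 53*T) = -68 + 53*T)
v(R) = 24 - 4*R (v(R) = (R - 6)*(-4) = (-6 + R)*(-4) = 24 - 4*R)
v(x(-7)) + O(K(-6, 9), 53) = (24 - 4*0) + (-68 + 53*(-6)) = (24 + 0) + (-68 - 318) = 24 - 386 = -362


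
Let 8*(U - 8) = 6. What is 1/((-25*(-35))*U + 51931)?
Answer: 4/238349 ≈ 1.6782e-5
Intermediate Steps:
U = 35/4 (U = 8 + (1/8)*6 = 8 + 3/4 = 35/4 ≈ 8.7500)
1/((-25*(-35))*U + 51931) = 1/(-25*(-35)*(35/4) + 51931) = 1/(875*(35/4) + 51931) = 1/(30625/4 + 51931) = 1/(238349/4) = 4/238349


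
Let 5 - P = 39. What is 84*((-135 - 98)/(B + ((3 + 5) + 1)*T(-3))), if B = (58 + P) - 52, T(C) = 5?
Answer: -19572/17 ≈ -1151.3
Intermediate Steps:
P = -34 (P = 5 - 1*39 = 5 - 39 = -34)
B = -28 (B = (58 - 34) - 52 = 24 - 52 = -28)
84*((-135 - 98)/(B + ((3 + 5) + 1)*T(-3))) = 84*((-135 - 98)/(-28 + ((3 + 5) + 1)*5)) = 84*(-233/(-28 + (8 + 1)*5)) = 84*(-233/(-28 + 9*5)) = 84*(-233/(-28 + 45)) = 84*(-233/17) = -19572/17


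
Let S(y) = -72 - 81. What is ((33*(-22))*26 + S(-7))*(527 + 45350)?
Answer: -872993433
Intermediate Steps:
S(y) = -153
((33*(-22))*26 + S(-7))*(527 + 45350) = ((33*(-22))*26 - 153)*(527 + 45350) = (-726*26 - 153)*45877 = (-18876 - 153)*45877 = -19029*45877 = -872993433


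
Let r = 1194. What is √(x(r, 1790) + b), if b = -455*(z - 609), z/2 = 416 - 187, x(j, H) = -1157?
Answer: 2*√16887 ≈ 259.90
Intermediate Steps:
z = 458 (z = 2*(416 - 187) = 2*229 = 458)
b = 68705 (b = -455*(458 - 609) = -455*(-151) = 68705)
√(x(r, 1790) + b) = √(-1157 + 68705) = √67548 = 2*√16887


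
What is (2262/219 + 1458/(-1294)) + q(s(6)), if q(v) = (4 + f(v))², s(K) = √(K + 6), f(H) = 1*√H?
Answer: 434621/47231 + (4 + √2*3^(¼))² ≈ 43.556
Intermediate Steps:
f(H) = √H
s(K) = √(6 + K)
q(v) = (4 + √v)²
(2262/219 + 1458/(-1294)) + q(s(6)) = (2262/219 + 1458/(-1294)) + (4 + √(√(6 + 6)))² = (2262*(1/219) + 1458*(-1/1294)) + (4 + √(√12))² = (754/73 - 729/647) + (4 + √(2*√3))² = 434621/47231 + (4 + √2*3^(¼))²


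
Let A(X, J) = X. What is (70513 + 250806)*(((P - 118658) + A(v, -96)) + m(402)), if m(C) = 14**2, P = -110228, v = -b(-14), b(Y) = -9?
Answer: -73479550239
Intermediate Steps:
v = 9 (v = -1*(-9) = 9)
m(C) = 196
(70513 + 250806)*(((P - 118658) + A(v, -96)) + m(402)) = (70513 + 250806)*(((-110228 - 118658) + 9) + 196) = 321319*((-228886 + 9) + 196) = 321319*(-228877 + 196) = 321319*(-228681) = -73479550239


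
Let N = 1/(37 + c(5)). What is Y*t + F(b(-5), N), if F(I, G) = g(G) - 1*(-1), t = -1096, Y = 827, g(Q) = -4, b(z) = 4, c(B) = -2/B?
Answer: -906395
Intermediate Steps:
N = 5/183 (N = 1/(37 - 2/5) = 1/(37 - 2*⅕) = 1/(37 - ⅖) = 1/(183/5) = 5/183 ≈ 0.027322)
F(I, G) = -3 (F(I, G) = -4 - 1*(-1) = -4 + 1 = -3)
Y*t + F(b(-5), N) = 827*(-1096) - 3 = -906392 - 3 = -906395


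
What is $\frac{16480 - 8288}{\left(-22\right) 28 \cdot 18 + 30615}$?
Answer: $\frac{8192}{19527} \approx 0.41952$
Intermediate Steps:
$\frac{16480 - 8288}{\left(-22\right) 28 \cdot 18 + 30615} = \frac{8192}{\left(-616\right) 18 + 30615} = \frac{8192}{-11088 + 30615} = \frac{8192}{19527}$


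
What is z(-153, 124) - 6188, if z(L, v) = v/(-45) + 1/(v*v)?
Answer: -4283507539/691920 ≈ -6190.8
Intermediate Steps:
z(L, v) = v⁻² - v/45 (z(L, v) = v*(-1/45) + v⁻² = -v/45 + v⁻² = v⁻² - v/45)
z(-153, 124) - 6188 = (124⁻² - 1/45*124) - 6188 = (1/15376 - 124/45) - 6188 = -1906579/691920 - 6188 = -4283507539/691920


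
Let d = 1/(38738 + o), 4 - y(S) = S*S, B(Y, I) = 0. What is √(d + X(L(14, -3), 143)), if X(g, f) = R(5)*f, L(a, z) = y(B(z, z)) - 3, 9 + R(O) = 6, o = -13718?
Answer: I*√7459837405/4170 ≈ 20.712*I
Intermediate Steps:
y(S) = 4 - S² (y(S) = 4 - S*S = 4 - S²)
R(O) = -3 (R(O) = -9 + 6 = -3)
L(a, z) = 1 (L(a, z) = (4 - 1*0²) - 3 = (4 - 1*0) - 3 = (4 + 0) - 3 = 4 - 3 = 1)
X(g, f) = -3*f
d = 1/25020 (d = 1/(38738 - 13718) = 1/25020 ≈ 3.9968e-5)
√(d + X(L(14, -3), 143)) = √(1/25020 - 3*143) = √(1/25020 - 429) = √(-10733579/25020) = I*√7459837405/4170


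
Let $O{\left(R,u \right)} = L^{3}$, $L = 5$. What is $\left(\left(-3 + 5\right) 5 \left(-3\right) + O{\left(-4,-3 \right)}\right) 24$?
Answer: $2280$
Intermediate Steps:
$O{\left(R,u \right)} = 125$ ($O{\left(R,u \right)} = 5^{3} = 125$)
$\left(\left(-3 + 5\right) 5 \left(-3\right) + O{\left(-4,-3 \right)}\right) 24 = \left(\left(-3 + 5\right) 5 \left(-3\right) + 125\right) 24 = \left(2 \cdot 5 \left(-3\right) + 125\right) 24 = \left(10 \left(-3\right) + 125\right) 24 = \left(-30 + 125\right) 24 = 95 \cdot 24 = 2280$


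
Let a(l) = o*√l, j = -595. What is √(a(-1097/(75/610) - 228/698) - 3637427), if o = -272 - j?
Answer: √(-99684505356075 + 6763620*I*√15282854835)/5235 ≈ 7.9987 + 1907.2*I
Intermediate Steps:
o = 323 (o = -272 - 1*(-595) = -272 + 595 = 323)
a(l) = 323*√l
√(a(-1097/(75/610) - 228/698) - 3637427) = √(323*√(-1097/(75/610) - 228/698) - 3637427) = √(323*√(-1097/(75*(1/610)) - 228*1/698) - 3637427) = √(323*√(-1097/15/122 - 114/349) - 3637427) = √(323*√(-1097*122/15 - 114/349) - 3637427) = √(323*√(-133834/15 - 114/349) - 3637427) = √(323*√(-46709776/5235) - 3637427) = √(323*(4*I*√15282854835/5235) - 3637427) = √(1292*I*√15282854835/5235 - 3637427) = √(-3637427 + 1292*I*√15282854835/5235)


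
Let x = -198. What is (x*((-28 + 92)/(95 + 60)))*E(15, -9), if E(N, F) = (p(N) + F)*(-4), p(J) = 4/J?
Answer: -2213376/775 ≈ -2856.0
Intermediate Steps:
E(N, F) = -16/N - 4*F (E(N, F) = (4/N + F)*(-4) = (F + 4/N)*(-4) = -16/N - 4*F)
(x*((-28 + 92)/(95 + 60)))*E(15, -9) = (-198*(-28 + 92)/(95 + 60))*(-16/15 - 4*(-9)) = (-12672/155)*(-16*1/15 + 36) = (-12672/155)*(-16/15 + 36) = -198*64/155*(524/15) = -12672/155*524/15 = -2213376/775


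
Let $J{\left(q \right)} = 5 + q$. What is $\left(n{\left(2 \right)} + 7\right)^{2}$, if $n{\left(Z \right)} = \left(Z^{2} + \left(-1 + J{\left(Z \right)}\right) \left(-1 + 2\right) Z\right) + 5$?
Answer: $784$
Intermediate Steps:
$n{\left(Z \right)} = 5 + Z^{2} + Z \left(4 + Z\right)$ ($n{\left(Z \right)} = \left(Z^{2} + \left(-1 + \left(5 + Z\right)\right) \left(-1 + 2\right) Z\right) + 5 = \left(Z^{2} + \left(4 + Z\right) 1 Z\right) + 5 = \left(Z^{2} + \left(4 + Z\right) Z\right) + 5 = \left(Z^{2} + Z \left(4 + Z\right)\right) + 5 = 5 + Z^{2} + Z \left(4 + Z\right)$)
$\left(n{\left(2 \right)} + 7\right)^{2} = \left(\left(5 + 2 \cdot 2^{2} + 4 \cdot 2\right) + 7\right)^{2} = \left(\left(5 + 2 \cdot 4 + 8\right) + 7\right)^{2} = \left(\left(5 + 8 + 8\right) + 7\right)^{2} = \left(21 + 7\right)^{2} = 28^{2} = 784$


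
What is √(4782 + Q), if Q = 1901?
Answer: √6683 ≈ 81.750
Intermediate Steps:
√(4782 + Q) = √(4782 + 1901) = √6683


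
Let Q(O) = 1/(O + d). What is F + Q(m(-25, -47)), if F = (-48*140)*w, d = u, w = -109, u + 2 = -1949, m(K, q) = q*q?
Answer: 188979841/258 ≈ 7.3248e+5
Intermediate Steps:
m(K, q) = q²
u = -1951 (u = -2 - 1949 = -1951)
d = -1951
Q(O) = 1/(-1951 + O) (Q(O) = 1/(O - 1951) = 1/(-1951 + O))
F = 732480 (F = -48*140*(-109) = -6720*(-109) = 732480)
F + Q(m(-25, -47)) = 732480 + 1/(-1951 + (-47)²) = 732480 + 1/(-1951 + 2209) = 732480 + 1/258 = 188979841/258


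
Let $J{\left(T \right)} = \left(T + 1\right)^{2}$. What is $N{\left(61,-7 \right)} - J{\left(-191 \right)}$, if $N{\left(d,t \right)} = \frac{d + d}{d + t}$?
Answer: $- \frac{974639}{27} \approx -36098.0$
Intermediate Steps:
$N{\left(d,t \right)} = \frac{2 d}{d + t}$
$J{\left(T \right)} = \left(1 + T\right)^{2}$
$N{\left(61,-7 \right)} - J{\left(-191 \right)} = 2 \cdot 61 \frac{1}{61 - 7} - \left(1 - 191\right)^{2} = 2 \cdot 61 \cdot \frac{1}{54} - \left(-190\right)^{2} = 2 \cdot 61 \cdot \frac{1}{54} - 36100 = \frac{61}{27} - 36100 = - \frac{974639}{27}$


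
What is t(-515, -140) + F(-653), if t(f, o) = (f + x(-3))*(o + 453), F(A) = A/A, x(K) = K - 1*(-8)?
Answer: -159629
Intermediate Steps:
x(K) = 8 + K (x(K) = K + 8 = 8 + K)
F(A) = 1
t(f, o) = (5 + f)*(453 + o) (t(f, o) = (f + (8 - 3))*(o + 453) = (f + 5)*(453 + o) = (5 + f)*(453 + o))
t(-515, -140) + F(-653) = (2265 + 5*(-140) + 453*(-515) - 515*(-140)) + 1 = (2265 - 700 - 233295 + 72100) + 1 = -159630 + 1 = -159629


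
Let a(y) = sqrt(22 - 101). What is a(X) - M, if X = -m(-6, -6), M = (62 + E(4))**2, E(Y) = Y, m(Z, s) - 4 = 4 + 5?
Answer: -4356 + I*sqrt(79) ≈ -4356.0 + 8.8882*I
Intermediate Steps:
m(Z, s) = 13 (m(Z, s) = 4 + (4 + 5) = 4 + 9 = 13)
M = 4356 (M = (62 + 4)**2 = 66**2 = 4356)
X = -13 (X = -1*13 = -13)
a(y) = I*sqrt(79) (a(y) = sqrt(-79) = I*sqrt(79))
a(X) - M = I*sqrt(79) - 1*4356 = I*sqrt(79) - 4356 = -4356 + I*sqrt(79)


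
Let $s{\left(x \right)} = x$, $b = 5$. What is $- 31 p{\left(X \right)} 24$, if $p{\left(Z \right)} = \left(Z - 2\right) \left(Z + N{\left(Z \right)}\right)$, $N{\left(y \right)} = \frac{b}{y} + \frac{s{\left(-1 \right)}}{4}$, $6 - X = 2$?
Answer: $-7440$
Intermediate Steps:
$X = 4$ ($X = 6 - 2 = 4$)
$N{\left(y \right)} = - \frac{1}{4} + \frac{5}{y}$ ($N{\left(y \right)} = \frac{5}{y} - \frac{1}{4} = - \frac{1}{4} + \frac{5}{y}$)
$p{\left(Z \right)} = \left(-2 + Z\right) \left(Z + \frac{20 - Z}{4 Z}\right)$ ($p{\left(Z \right)} = \left(Z - 2\right) \left(Z + \frac{20 - Z}{4 Z}\right) = \left(-2 + Z\right) \left(Z + \frac{20 - Z}{4 Z}\right)$)
$- 31 p{\left(X \right)} 24 = - 31 \left(\frac{11}{2} + 4^{2} - \frac{10}{4} - 9\right) 24 = - 31 \left(\frac{11}{2} + 16 - \frac{5}{2} - 9\right) 24 = \left(-31\right) 10 \cdot 24 = \left(-310\right) 24 = -7440$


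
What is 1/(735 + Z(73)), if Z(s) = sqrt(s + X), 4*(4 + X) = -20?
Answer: 1/743 ≈ 0.0013459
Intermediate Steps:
X = -9 (X = -4 + (1/4)*(-20) = -4 - 5 = -9)
Z(s) = sqrt(-9 + s) (Z(s) = sqrt(s - 9) = sqrt(-9 + s))
1/(735 + Z(73)) = 1/(735 + sqrt(-9 + 73)) = 1/(735 + sqrt(64)) = 1/(735 + 8) = 1/743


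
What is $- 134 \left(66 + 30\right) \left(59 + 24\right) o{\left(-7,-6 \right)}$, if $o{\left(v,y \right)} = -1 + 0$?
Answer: $1067712$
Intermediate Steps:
$o{\left(v,y \right)} = -1$
$- 134 \left(66 + 30\right) \left(59 + 24\right) o{\left(-7,-6 \right)} = - 134 \left(66 + 30\right) \left(59 + 24\right) \left(-1\right) = - 134 \cdot 96 \cdot 83 \left(-1\right) = \left(-134\right) 7968 \left(-1\right) = \left(-1067712\right) \left(-1\right) = 1067712$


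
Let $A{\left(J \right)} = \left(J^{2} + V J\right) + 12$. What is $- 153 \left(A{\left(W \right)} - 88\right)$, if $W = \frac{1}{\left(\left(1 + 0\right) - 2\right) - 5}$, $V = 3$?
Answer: $\frac{46801}{4} \approx 11700.0$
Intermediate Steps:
$W = - \frac{1}{6}$ ($W = \frac{1}{\left(1 - 2\right) - 5} = \frac{1}{-1 - 5} = \frac{1}{-6} = - \frac{1}{6} \approx -0.16667$)
$A{\left(J \right)} = 12 + J^{2} + 3 J$ ($A{\left(J \right)} = \left(J^{2} + 3 J\right) + 12 = 12 + J^{2} + 3 J$)
$- 153 \left(A{\left(W \right)} - 88\right) = - 153 \left(\left(12 + \left(- \frac{1}{6}\right)^{2} + 3 \left(- \frac{1}{6}\right)\right) - 88\right) = - 153 \left(\left(12 + \frac{1}{36} - \frac{1}{2}\right) - 88\right) = - 153 \left(\frac{415}{36} - 88\right) = \left(-153\right) \left(- \frac{2753}{36}\right) = \frac{46801}{4}$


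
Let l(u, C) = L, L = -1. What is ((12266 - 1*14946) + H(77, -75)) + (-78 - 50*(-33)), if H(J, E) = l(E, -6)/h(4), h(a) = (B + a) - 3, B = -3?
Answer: -2215/2 ≈ -1107.5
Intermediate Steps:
l(u, C) = -1
h(a) = -6 + a (h(a) = (-3 + a) - 3 = -6 + a)
H(J, E) = ½ (H(J, E) = -1/(-6 + 4) = -1/(-2) = -1*(-½) = ½)
((12266 - 1*14946) + H(77, -75)) + (-78 - 50*(-33)) = ((12266 - 1*14946) + ½) + (-78 - 50*(-33)) = ((12266 - 14946) + ½) + (-78 + 1650) = (-2680 + ½) + 1572 = -5359/2 + 1572 = -2215/2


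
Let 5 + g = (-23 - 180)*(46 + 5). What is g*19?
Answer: -196802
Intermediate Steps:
g = -10358 (g = -5 + (-23 - 180)*(46 + 5) = -5 - 203*51 = -5 - 10353 = -10358)
g*19 = -10358*19 = -196802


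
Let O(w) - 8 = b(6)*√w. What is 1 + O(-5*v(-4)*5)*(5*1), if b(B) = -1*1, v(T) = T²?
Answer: 41 - 100*I ≈ 41.0 - 100.0*I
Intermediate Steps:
b(B) = -1
O(w) = 8 - √w
1 + O(-5*v(-4)*5)*(5*1) = 1 + (8 - √(-5*(-4)²*5))*(5*1) = 1 + (8 - √(-5*16*5))*5 = 1 + (8 - √(-80*5))*5 = 1 + (8 - √(-400))*5 = 1 + (8 - 20*I)*5 = 1 + (40 - 100*I) = 41 - 100*I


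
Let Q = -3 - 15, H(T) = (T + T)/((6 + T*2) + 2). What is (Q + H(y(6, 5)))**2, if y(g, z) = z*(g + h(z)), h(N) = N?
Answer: 1014049/3481 ≈ 291.31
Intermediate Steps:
y(g, z) = z*(g + z)
H(T) = 2*T/(8 + 2*T) (H(T) = (2*T)/((6 + 2*T) + 2) = (2*T)/(8 + 2*T) = 2*T/(8 + 2*T))
Q = -18
(Q + H(y(6, 5)))**2 = (-18 + (5*(6 + 5))/(4 + 5*(6 + 5)))**2 = (-18 + (5*11)/(4 + 5*11))**2 = (-18 + 55/(4 + 55))**2 = (-18 + 55/59)**2 = (-1007/59)**2 = 1014049/3481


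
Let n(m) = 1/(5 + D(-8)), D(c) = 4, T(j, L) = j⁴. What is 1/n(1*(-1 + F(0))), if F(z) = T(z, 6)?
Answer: 9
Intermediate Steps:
F(z) = z⁴
n(m) = ⅑ (n(m) = 1/(5 + 4) = 1/9 = ⅑)
1/n(1*(-1 + F(0))) = 1/(⅑) = 9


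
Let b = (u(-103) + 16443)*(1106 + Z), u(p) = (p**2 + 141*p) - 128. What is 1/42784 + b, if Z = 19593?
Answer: 10982152184417/42784 ≈ 2.5669e+8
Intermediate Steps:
u(p) = -128 + p**2 + 141*p
b = 256688299 (b = ((-128 + (-103)**2 + 141*(-103)) + 16443)*(1106 + 19593) = ((-128 + 10609 - 14523) + 16443)*20699 = (-4042 + 16443)*20699 = 12401*20699 = 256688299)
1/42784 + b = 1/42784 + 256688299 = 10982152184417/42784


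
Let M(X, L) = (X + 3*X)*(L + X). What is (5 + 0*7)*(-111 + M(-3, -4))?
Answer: -135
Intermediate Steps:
M(X, L) = 4*X*(L + X) (M(X, L) = (4*X)*(L + X) = 4*X*(L + X))
(5 + 0*7)*(-111 + M(-3, -4)) = (5 + 0*7)*(-111 + 4*(-3)*(-4 - 3)) = (5 + 0)*(-111 + 4*(-3)*(-7)) = 5*(-111 + 84) = 5*(-27) = -135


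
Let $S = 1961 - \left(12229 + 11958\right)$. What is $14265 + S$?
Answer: $-7961$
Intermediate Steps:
$S = -22226$ ($S = 1961 - 24187 = -22226$)
$14265 + S = 14265 - 22226 = -7961$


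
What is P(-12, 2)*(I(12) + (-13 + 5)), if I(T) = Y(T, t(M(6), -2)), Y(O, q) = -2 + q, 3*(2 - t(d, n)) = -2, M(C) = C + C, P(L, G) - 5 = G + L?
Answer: 110/3 ≈ 36.667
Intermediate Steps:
P(L, G) = 5 + G + L (P(L, G) = 5 + (G + L) = 5 + G + L)
M(C) = 2*C
t(d, n) = 8/3 (t(d, n) = 2 - ⅓*(-2) = 2 + ⅔ = 8/3)
I(T) = ⅔ (I(T) = -2 + 8/3 = ⅔)
P(-12, 2)*(I(12) + (-13 + 5)) = (5 + 2 - 12)*(⅔ + (-13 + 5)) = -5*(⅔ - 8) = -5*(-22/3) = 110/3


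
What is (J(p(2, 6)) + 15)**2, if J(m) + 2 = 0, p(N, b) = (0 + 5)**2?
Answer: 169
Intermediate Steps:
p(N, b) = 25 (p(N, b) = 5**2 = 25)
J(m) = -2 (J(m) = -2 + 0 = -2)
(J(p(2, 6)) + 15)**2 = (-2 + 15)**2 = 13**2 = 169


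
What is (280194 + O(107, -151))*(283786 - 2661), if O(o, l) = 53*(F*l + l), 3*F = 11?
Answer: 204810807500/3 ≈ 6.8270e+10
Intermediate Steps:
F = 11/3 (F = (⅓)*11 = 11/3 ≈ 3.6667)
O(o, l) = 742*l/3 (O(o, l) = 53*(11*l/3 + l) = 53*(14*l/3) = 742*l/3)
(280194 + O(107, -151))*(283786 - 2661) = (280194 + (742/3)*(-151))*(283786 - 2661) = (280194 - 112042/3)*281125 = (728540/3)*281125 = 204810807500/3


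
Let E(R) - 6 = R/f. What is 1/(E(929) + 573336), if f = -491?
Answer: 491/281509993 ≈ 1.7442e-6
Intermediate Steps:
E(R) = 6 - R/491 (E(R) = 6 + R/(-491) = 6 + R*(-1/491) = 6 - R/491)
1/(E(929) + 573336) = 1/((6 - 1/491*929) + 573336) = 1/((6 - 929/491) + 573336) = 1/(2017/491 + 573336) = 1/(281509993/491) = 491/281509993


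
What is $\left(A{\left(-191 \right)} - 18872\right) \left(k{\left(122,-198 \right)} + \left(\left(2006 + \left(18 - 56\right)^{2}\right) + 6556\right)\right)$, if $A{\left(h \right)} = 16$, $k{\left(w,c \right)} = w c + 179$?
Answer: $263437176$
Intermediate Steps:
$k{\left(w,c \right)} = 179 + c w$ ($k{\left(w,c \right)} = c w + 179 = 179 + c w$)
$\left(A{\left(-191 \right)} - 18872\right) \left(k{\left(122,-198 \right)} + \left(\left(2006 + \left(18 - 56\right)^{2}\right) + 6556\right)\right) = \left(16 - 18872\right) \left(\left(179 - 24156\right) + \left(\left(2006 + \left(18 - 56\right)^{2}\right) + 6556\right)\right) = - 18856 \left(\left(179 - 24156\right) + \left(\left(2006 + \left(-38\right)^{2}\right) + 6556\right)\right) = - 18856 \left(-23977 + \left(\left(2006 + 1444\right) + 6556\right)\right) = - 18856 \left(-23977 + \left(3450 + 6556\right)\right) = - 18856 \left(-23977 + 10006\right) = \left(-18856\right) \left(-13971\right) = 263437176$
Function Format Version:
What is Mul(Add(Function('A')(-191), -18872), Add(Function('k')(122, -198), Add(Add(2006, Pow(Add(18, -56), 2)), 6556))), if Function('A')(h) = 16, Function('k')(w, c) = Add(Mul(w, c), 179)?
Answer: 263437176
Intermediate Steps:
Function('k')(w, c) = Add(179, Mul(c, w)) (Function('k')(w, c) = Add(Mul(c, w), 179) = Add(179, Mul(c, w)))
Mul(Add(Function('A')(-191), -18872), Add(Function('k')(122, -198), Add(Add(2006, Pow(Add(18, -56), 2)), 6556))) = Mul(Add(16, -18872), Add(Add(179, Mul(-198, 122)), Add(Add(2006, Pow(Add(18, -56), 2)), 6556))) = Mul(-18856, Add(Add(179, -24156), Add(Add(2006, Pow(-38, 2)), 6556))) = Mul(-18856, Add(-23977, Add(Add(2006, 1444), 6556))) = Mul(-18856, Add(-23977, Add(3450, 6556))) = Mul(-18856, Add(-23977, 10006)) = Mul(-18856, -13971) = 263437176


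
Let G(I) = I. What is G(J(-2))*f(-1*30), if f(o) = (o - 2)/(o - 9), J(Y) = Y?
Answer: -64/39 ≈ -1.6410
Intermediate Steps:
f(o) = (-2 + o)/(-9 + o)
G(J(-2))*f(-1*30) = -2*(-2 - 1*30)/(-9 - 1*30) = -2*(-2 - 30)/(-9 - 30) = -2*(-32)/(-39) = -(-2)*(-32)/39 = -2*32/39 = -64/39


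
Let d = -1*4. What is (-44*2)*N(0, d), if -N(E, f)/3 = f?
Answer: -1056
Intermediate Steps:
d = -4
N(E, f) = -3*f
(-44*2)*N(0, d) = (-44*2)*(-3*(-4)) = -88*12 = -1056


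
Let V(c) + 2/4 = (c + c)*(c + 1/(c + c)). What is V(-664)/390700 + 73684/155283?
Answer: 66286289431/24267627240 ≈ 2.7315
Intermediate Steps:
V(c) = -1/2 + 2*c*(c + 1/(2*c)) (V(c) = -1/2 + (c + c)*(c + 1/(c + c)) = -1/2 + (2*c)*(c + 1/(2*c)) = -1/2 + 2*c*(c + 1/(2*c)))
V(-664)/390700 + 73684/155283 = (1/2 + 2*(-664)**2)/390700 + 73684/155283 = (1/2 + 2*440896)*(1/390700) + 73684*(1/155283) = (1/2 + 881792)*(1/390700) + 73684/155283 = (1763585/2)*(1/390700) + 73684/155283 = 352717/156280 + 73684/155283 = 66286289431/24267627240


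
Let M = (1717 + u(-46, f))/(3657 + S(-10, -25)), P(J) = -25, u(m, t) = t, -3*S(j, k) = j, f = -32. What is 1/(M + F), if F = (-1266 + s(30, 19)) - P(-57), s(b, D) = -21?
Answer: -10981/13852967 ≈ -0.00079268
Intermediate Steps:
S(j, k) = -j/3
M = 5055/10981 (M = (1717 - 32)/(3657 - 1/3*(-10)) = 1685/(3657 + 10/3) = 1685/(10981/3) = 1685*(3/10981) = 5055/10981 ≈ 0.46034)
F = -1262 (F = (-1266 - 21) - 1*(-25) = -1287 + 25 = -1262)
1/(M + F) = 1/(5055/10981 - 1262) = 1/(-13852967/10981) = -10981/13852967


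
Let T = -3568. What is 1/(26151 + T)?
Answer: 1/22583 ≈ 4.4281e-5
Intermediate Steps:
1/(26151 + T) = 1/(26151 - 3568) = 1/22583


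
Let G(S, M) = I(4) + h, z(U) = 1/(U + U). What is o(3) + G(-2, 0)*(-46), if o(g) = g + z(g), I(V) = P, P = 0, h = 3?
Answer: -809/6 ≈ -134.83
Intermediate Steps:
z(U) = 1/(2*U)
I(V) = 0
G(S, M) = 3 (G(S, M) = 0 + 3 = 3)
o(g) = g + 1/(2*g)
o(3) + G(-2, 0)*(-46) = (3 + (½)/3) + 3*(-46) = (3 + (½)*(⅓)) - 138 = (3 + ⅙) - 138 = 19/6 - 138 = -809/6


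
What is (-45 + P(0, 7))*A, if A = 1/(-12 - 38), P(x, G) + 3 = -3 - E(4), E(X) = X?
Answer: 11/10 ≈ 1.1000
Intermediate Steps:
P(x, G) = -10 (P(x, G) = -3 + (-3 - 1*4) = -3 + (-3 - 4) = -3 - 7 = -10)
A = -1/50 (A = 1/(-50) = -1/50 ≈ -0.020000)
(-45 + P(0, 7))*A = (-45 - 10)*(-1/50) = -55*(-1/50) = 11/10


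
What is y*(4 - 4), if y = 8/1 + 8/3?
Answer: 0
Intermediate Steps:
y = 32/3 (y = 8*1 + 8*(⅓) = 8 + 8/3 = 32/3 ≈ 10.667)
y*(4 - 4) = 32*(4 - 4)/3 = (32/3)*0 = 0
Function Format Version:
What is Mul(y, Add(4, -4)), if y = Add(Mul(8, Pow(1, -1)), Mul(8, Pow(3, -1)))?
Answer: 0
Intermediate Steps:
y = Rational(32, 3) (y = Add(Mul(8, 1), Mul(8, Rational(1, 3))) = Add(8, Rational(8, 3)) = Rational(32, 3) ≈ 10.667)
Mul(y, Add(4, -4)) = Mul(Rational(32, 3), Add(4, -4)) = Mul(Rational(32, 3), 0) = 0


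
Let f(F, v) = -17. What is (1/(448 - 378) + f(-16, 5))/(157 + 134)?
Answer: -1189/20370 ≈ -0.058370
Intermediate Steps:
(1/(448 - 378) + f(-16, 5))/(157 + 134) = (1/(448 - 378) - 17)/(157 + 134) = (1/70 - 17)/291 = (1/70 - 17)*(1/291) = -1189/70*1/291 = -1189/20370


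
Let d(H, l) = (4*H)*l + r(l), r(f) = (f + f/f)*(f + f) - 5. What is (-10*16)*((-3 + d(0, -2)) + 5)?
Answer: -160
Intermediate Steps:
r(f) = -5 + 2*f*(1 + f) (r(f) = (f + 1)*(2*f) - 5 = (1 + f)*(2*f) - 5 = 2*f*(1 + f) - 5 = -5 + 2*f*(1 + f))
d(H, l) = -5 + 2*l + 2*l² + 4*H*l (d(H, l) = (4*H)*l + (-5 + 2*l + 2*l²) = 4*H*l + (-5 + 2*l + 2*l²) = -5 + 2*l + 2*l² + 4*H*l)
(-10*16)*((-3 + d(0, -2)) + 5) = (-10*16)*((-3 + (-5 + 2*(-2) + 2*(-2)² + 4*0*(-2))) + 5) = -160*((-3 + (-5 - 4 + 2*4 + 0)) + 5) = -160*((-3 + (-5 - 4 + 8 + 0)) + 5) = -160*((-3 - 1) + 5) = -160*(-4 + 5) = -160*1 = -160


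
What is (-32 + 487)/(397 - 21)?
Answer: 455/376 ≈ 1.2101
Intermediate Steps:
(-32 + 487)/(397 - 21) = 455/376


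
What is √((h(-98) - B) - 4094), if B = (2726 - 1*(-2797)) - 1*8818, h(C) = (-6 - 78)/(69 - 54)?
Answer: 3*I*√2235/5 ≈ 28.365*I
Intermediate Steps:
h(C) = -28/5 (h(C) = -84/15 = -84*1/15 = -28/5)
B = -3295 (B = (2726 + 2797) - 8818 = 5523 - 8818 = -3295)
√((h(-98) - B) - 4094) = √((-28/5 - 1*(-3295)) - 4094) = √((-28/5 + 3295) - 4094) = √(16447/5 - 4094) = √(-4023/5) = 3*I*√2235/5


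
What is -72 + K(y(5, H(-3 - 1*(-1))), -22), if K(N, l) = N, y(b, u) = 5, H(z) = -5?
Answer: -67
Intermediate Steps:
-72 + K(y(5, H(-3 - 1*(-1))), -22) = -72 + 5 = -67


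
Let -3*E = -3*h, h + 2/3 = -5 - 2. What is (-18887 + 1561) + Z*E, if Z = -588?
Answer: -12818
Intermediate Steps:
h = -23/3 (h = -2/3 + (-5 - 2) = -2/3 - 7 = -23/3 ≈ -7.6667)
E = -23/3 (E = -(-1)*(-23)/3 = -1/3*23 = -23/3 ≈ -7.6667)
(-18887 + 1561) + Z*E = (-18887 + 1561) - 588*(-23/3) = -17326 + 4508 = -12818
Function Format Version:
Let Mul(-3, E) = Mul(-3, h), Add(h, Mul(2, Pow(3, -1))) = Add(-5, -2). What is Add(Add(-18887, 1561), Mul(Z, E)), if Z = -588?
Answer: -12818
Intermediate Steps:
h = Rational(-23, 3) (h = Add(Rational(-2, 3), Add(-5, -2)) = Add(Rational(-2, 3), -7) = Rational(-23, 3) ≈ -7.6667)
E = Rational(-23, 3) (E = Mul(Rational(-1, 3), Mul(-3, Rational(-23, 3))) = Mul(Rational(-1, 3), 23) = Rational(-23, 3) ≈ -7.6667)
Add(Add(-18887, 1561), Mul(Z, E)) = Add(Add(-18887, 1561), Mul(-588, Rational(-23, 3))) = Add(-17326, 4508) = -12818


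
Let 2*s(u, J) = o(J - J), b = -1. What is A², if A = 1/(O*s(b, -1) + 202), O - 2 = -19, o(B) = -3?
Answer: 4/207025 ≈ 1.9321e-5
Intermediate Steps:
O = -17 (O = 2 - 19 = -17)
s(u, J) = -3/2 (s(u, J) = (½)*(-3) = -3/2)
A = 2/455 (A = 1/(-17*(-3/2) + 202) = 1/(51/2 + 202) = 1/(455/2) = 2/455 ≈ 0.0043956)
A² = (2/455)² = 4/207025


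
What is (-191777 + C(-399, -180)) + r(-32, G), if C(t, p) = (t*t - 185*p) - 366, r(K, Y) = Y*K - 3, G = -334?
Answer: 11043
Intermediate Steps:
r(K, Y) = -3 + K*Y (r(K, Y) = K*Y - 3 = -3 + K*Y)
C(t, p) = -366 + t**2 - 185*p (C(t, p) = (t**2 - 185*p) - 366 = -366 + t**2 - 185*p)
(-191777 + C(-399, -180)) + r(-32, G) = (-191777 + (-366 + (-399)**2 - 185*(-180))) + (-3 - 32*(-334)) = (-191777 + (-366 + 159201 + 33300)) + (-3 + 10688) = (-191777 + 192135) + 10685 = 358 + 10685 = 11043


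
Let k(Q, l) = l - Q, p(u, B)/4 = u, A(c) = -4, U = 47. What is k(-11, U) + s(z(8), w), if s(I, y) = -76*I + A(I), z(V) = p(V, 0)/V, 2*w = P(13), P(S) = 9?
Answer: -250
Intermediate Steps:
p(u, B) = 4*u
w = 9/2 (w = (1/2)*9 = 9/2 ≈ 4.5000)
z(V) = 4 (z(V) = (4*V)/V = 4)
s(I, y) = -4 - 76*I (s(I, y) = -76*I - 4 = -4 - 76*I)
k(-11, U) + s(z(8), w) = (47 - 1*(-11)) + (-4 - 76*4) = (47 + 11) + (-4 - 304) = 58 - 308 = -250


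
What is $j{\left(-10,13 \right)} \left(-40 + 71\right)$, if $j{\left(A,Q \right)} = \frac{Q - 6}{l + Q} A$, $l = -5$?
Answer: $- \frac{1085}{4} \approx -271.25$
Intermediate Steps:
$j{\left(A,Q \right)} = \frac{A \left(-6 + Q\right)}{-5 + Q}$ ($j{\left(A,Q \right)} = \frac{Q - 6}{-5 + Q} A = \frac{-6 + Q}{-5 + Q} A = \frac{A \left(-6 + Q\right)}{-5 + Q}$)
$j{\left(-10,13 \right)} \left(-40 + 71\right) = - \frac{10 \left(-6 + 13\right)}{-5 + 13} \left(-40 + 71\right) = \left(-10\right) \frac{1}{8} \cdot 7 \cdot 31 = \left(- \frac{35}{4}\right) 31 = - \frac{1085}{4}$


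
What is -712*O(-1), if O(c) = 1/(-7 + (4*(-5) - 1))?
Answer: 178/7 ≈ 25.429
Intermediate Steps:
O(c) = -1/28 (O(c) = 1/(-7 + (-20 - 1)) = 1/(-7 - 21) = 1/(-28) = -1/28)
-712*O(-1) = -712*(-1/28) = 178/7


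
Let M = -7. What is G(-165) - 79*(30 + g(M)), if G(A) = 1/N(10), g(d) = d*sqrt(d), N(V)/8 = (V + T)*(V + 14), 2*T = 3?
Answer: -5232959/2208 + 553*I*sqrt(7) ≈ -2370.0 + 1463.1*I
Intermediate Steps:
T = 3/2 (T = (1/2)*3 = 3/2 ≈ 1.5000)
N(V) = 8*(14 + V)*(3/2 + V) (N(V) = 8*((V + 3/2)*(V + 14)) = 8*((3/2 + V)*(14 + V)) = 8*((14 + V)*(3/2 + V)) = 8*(14 + V)*(3/2 + V))
g(d) = d**(3/2)
G(A) = 1/2208 (G(A) = 1/(168 + 8*10**2 + 124*10) = 1/(168 + 8*100 + 1240) = 1/(168 + 800 + 1240) = 1/2208)
G(-165) - 79*(30 + g(M)) = 1/2208 - 79*(30 + (-7)**(3/2)) = 1/2208 - 79*(30 - 7*I*sqrt(7)) = 1/2208 - (2370 - 553*I*sqrt(7)) = 1/2208 + (-2370 + 553*I*sqrt(7)) = -5232959/2208 + 553*I*sqrt(7)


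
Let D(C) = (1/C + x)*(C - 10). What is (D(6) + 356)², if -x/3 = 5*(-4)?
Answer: 119716/9 ≈ 13302.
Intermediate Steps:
x = 60 (x = -15*(-4) = -3*(-20) = 60)
D(C) = (-10 + C)*(60 + 1/C) (D(C) = (1/C + 60)*(C - 10) = (60 + 1/C)*(-10 + C) = (-10 + C)*(60 + 1/C))
(D(6) + 356)² = ((-599 - 10/6 + 60*6) + 356)² = ((-599 - 10*⅙ + 360) + 356)² = ((-599 - 5/3 + 360) + 356)² = (-722/3 + 356)² = (346/3)² = 119716/9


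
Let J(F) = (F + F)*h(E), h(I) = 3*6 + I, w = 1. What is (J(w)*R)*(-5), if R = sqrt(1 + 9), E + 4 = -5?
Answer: -90*sqrt(10) ≈ -284.60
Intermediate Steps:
E = -9 (E = -4 - 5 = -9)
R = sqrt(10) ≈ 3.1623
h(I) = 18 + I
J(F) = 18*F (J(F) = (F + F)*(18 - 9) = (2*F)*9 = 18*F)
(J(w)*R)*(-5) = ((18*1)*sqrt(10))*(-5) = (18*sqrt(10))*(-5) = -90*sqrt(10)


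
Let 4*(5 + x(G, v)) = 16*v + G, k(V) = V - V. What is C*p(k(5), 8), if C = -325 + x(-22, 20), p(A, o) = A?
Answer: 0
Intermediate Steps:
k(V) = 0
x(G, v) = -5 + 4*v + G/4 (x(G, v) = -5 + (16*v + G)/4 = -5 + (G + 16*v)/4 = -5 + (4*v + G/4) = -5 + 4*v + G/4)
C = -511/2 (C = -325 + (-5 + 4*20 + (¼)*(-22)) = -325 + (-5 + 80 - 11/2) = -325 + 139/2 = -511/2 ≈ -255.50)
C*p(k(5), 8) = -511/2*0 = 0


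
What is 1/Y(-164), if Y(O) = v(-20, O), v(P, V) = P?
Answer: -1/20 ≈ -0.050000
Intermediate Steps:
Y(O) = -20
1/Y(-164) = 1/(-20) = -1/20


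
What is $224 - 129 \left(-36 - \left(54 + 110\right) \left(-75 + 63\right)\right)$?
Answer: $-249004$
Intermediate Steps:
$224 - 129 \left(-36 - \left(54 + 110\right) \left(-75 + 63\right)\right) = 224 - 129 \left(-36 - 164 \left(-12\right)\right) = 224 - 129 \left(-36 - -1968\right) = 224 - 129 \left(-36 + 1968\right) = 224 - 249228 = -249004$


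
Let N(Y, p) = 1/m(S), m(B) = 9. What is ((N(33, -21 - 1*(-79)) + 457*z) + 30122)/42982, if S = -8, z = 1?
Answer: 137606/193419 ≈ 0.71144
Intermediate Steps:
N(Y, p) = 1/9
((N(33, -21 - 1*(-79)) + 457*z) + 30122)/42982 = ((1/9 + 457*1) + 30122)/42982 = ((1/9 + 457) + 30122)*(1/42982) = (4114/9 + 30122)*(1/42982) = (275212/9)*(1/42982) = 137606/193419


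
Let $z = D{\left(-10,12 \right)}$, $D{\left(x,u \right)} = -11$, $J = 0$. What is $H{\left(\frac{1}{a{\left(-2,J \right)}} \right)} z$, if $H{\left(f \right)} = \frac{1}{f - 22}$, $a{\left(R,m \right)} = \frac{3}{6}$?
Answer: $\frac{11}{20} \approx 0.55$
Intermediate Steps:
$a{\left(R,m \right)} = \frac{1}{2}$ ($a{\left(R,m \right)} = 3 \cdot \frac{1}{6} = \frac{1}{2}$)
$H{\left(f \right)} = \frac{1}{-22 + f}$
$z = -11$
$H{\left(\frac{1}{a{\left(-2,J \right)}} \right)} z = \frac{1}{-22 + \frac{1}{\frac{1}{2}}} \left(-11\right) = \frac{1}{-22 + 2} \left(-11\right) = \frac{1}{-20} \left(-11\right) = \left(- \frac{1}{20}\right) \left(-11\right) = \frac{11}{20}$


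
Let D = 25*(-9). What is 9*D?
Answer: -2025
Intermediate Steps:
D = -225
9*D = 9*(-225) = -2025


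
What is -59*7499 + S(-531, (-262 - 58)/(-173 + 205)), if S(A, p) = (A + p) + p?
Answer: -442992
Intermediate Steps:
S(A, p) = A + 2*p
-59*7499 + S(-531, (-262 - 58)/(-173 + 205)) = -59*7499 + (-531 + 2*((-262 - 58)/(-173 + 205))) = -442441 + (-531 + 2*(-320/32)) = -442441 + (-531 + 2*(-320*1/32)) = -442441 + (-531 + 2*(-10)) = -442441 + (-531 - 20) = -442441 - 551 = -442992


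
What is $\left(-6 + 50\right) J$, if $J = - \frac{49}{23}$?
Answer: $- \frac{2156}{23} \approx -93.739$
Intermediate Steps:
$J = - \frac{49}{23}$ ($J = \left(-49\right) \frac{1}{23} = - \frac{49}{23} \approx -2.1304$)
$\left(-6 + 50\right) J = \left(-6 + 50\right) \left(- \frac{49}{23}\right) = 44 \left(- \frac{49}{23}\right) = - \frac{2156}{23}$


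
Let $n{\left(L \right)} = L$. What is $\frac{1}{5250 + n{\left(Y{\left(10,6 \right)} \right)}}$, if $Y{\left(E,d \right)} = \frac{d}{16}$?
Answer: $\frac{8}{42003} \approx 0.00019046$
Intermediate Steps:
$Y{\left(E,d \right)} = \frac{d}{16}$ ($Y{\left(E,d \right)} = d \frac{1}{16} = \frac{d}{16}$)
$\frac{1}{5250 + n{\left(Y{\left(10,6 \right)} \right)}} = \frac{1}{5250 + \frac{1}{16} \cdot 6} = \frac{1}{5250 + \frac{3}{8}} = \frac{1}{\frac{42003}{8}} = \frac{8}{42003}$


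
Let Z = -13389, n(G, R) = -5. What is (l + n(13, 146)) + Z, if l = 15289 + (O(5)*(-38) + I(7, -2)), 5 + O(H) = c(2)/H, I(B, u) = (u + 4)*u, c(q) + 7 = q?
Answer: 2119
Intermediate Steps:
c(q) = -7 + q
I(B, u) = u*(4 + u) (I(B, u) = (4 + u)*u = u*(4 + u))
O(H) = -5 - 5/H (O(H) = -5 + (-7 + 2)/H = -5 - 5/H)
l = 15513 (l = 15289 + ((-5 - 5/5)*(-38) - 2*(4 - 2)) = 15289 + ((-5 - 5*⅕)*(-38) - 2*2) = 15289 + ((-5 - 1)*(-38) - 4) = 15289 + (-6*(-38) - 4) = 15289 + (228 - 4) = 15289 + 224 = 15513)
(l + n(13, 146)) + Z = (15513 - 5) - 13389 = 15508 - 13389 = 2119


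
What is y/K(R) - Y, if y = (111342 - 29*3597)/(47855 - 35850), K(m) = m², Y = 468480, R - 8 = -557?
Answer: -188345565272819/402035445 ≈ -4.6848e+5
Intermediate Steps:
R = -549 (R = 8 - 557 = -549)
y = 7029/12005 (y = (111342 - 104313)/12005 = 7029*(1/12005) = 7029/12005 ≈ 0.58551)
y/K(R) - Y = 7029/(12005*((-549)²)) - 1*468480 = (7029/12005)/301401 - 468480 = (7029/12005)*(1/301401) - 468480 = 781/402035445 - 468480 = -188345565272819/402035445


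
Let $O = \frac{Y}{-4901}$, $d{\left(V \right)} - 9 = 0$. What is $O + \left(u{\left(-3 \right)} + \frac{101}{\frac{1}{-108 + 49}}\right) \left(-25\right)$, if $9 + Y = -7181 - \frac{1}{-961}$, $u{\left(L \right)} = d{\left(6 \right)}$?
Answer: $\frac{700598733339}{4709861} \approx 1.4875 \cdot 10^{5}$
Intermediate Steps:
$d{\left(V \right)} = 9$ ($d{\left(V \right)} = 9 + 0 = 9$)
$u{\left(L \right)} = 9$
$Y = - \frac{6909589}{961}$ ($Y = -9 - \frac{6900940}{961} = - \frac{6909589}{961} \approx -7190.0$)
$O = \frac{6909589}{4709861}$ ($O = - \frac{6909589}{961 \left(-4901\right)} = \left(- \frac{6909589}{961}\right) \left(- \frac{1}{4901}\right) = \frac{6909589}{4709861} \approx 1.467$)
$O + \left(u{\left(-3 \right)} + \frac{101}{\frac{1}{-108 + 49}}\right) \left(-25\right) = \frac{6909589}{4709861} + \left(9 + \frac{101}{\frac{1}{-108 + 49}}\right) \left(-25\right) = \frac{6909589}{4709861} + \left(9 + \frac{101}{\frac{1}{-59}}\right) \left(-25\right) = \frac{6909589}{4709861} + \left(9 + \frac{101}{- \frac{1}{59}}\right) \left(-25\right) = \frac{6909589}{4709861} + \left(9 + 101 \left(-59\right)\right) \left(-25\right) = \frac{6909589}{4709861} + \left(9 - 5959\right) \left(-25\right) = \frac{6909589}{4709861} - -148750 = \frac{6909589}{4709861} + 148750 = \frac{700598733339}{4709861}$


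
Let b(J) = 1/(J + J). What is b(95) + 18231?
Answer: 3463891/190 ≈ 18231.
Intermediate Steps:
b(J) = 1/(2*J)
b(95) + 18231 = (1/2)/95 + 18231 = (1/2)*(1/95) + 18231 = 1/190 + 18231 = 3463891/190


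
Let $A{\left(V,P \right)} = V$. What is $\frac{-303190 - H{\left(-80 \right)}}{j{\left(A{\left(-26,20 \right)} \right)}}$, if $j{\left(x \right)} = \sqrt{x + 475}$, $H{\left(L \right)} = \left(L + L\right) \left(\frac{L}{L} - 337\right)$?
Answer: $- \frac{356950 \sqrt{449}}{449} \approx -16846.0$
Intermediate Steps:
$H{\left(L \right)} = - 672 L$ ($H{\left(L \right)} = 2 L \left(1 - 337\right) = 2 L \left(-336\right) = - 672 L$)
$j{\left(x \right)} = \sqrt{475 + x}$
$\frac{-303190 - H{\left(-80 \right)}}{j{\left(A{\left(-26,20 \right)} \right)}} = \frac{-303190 - \left(-672\right) \left(-80\right)}{\sqrt{475 - 26}} = \frac{-303190 - 53760}{\sqrt{449}} = \left(-303190 - 53760\right) \frac{\sqrt{449}}{449} = - 356950 \frac{\sqrt{449}}{449} = - \frac{356950 \sqrt{449}}{449}$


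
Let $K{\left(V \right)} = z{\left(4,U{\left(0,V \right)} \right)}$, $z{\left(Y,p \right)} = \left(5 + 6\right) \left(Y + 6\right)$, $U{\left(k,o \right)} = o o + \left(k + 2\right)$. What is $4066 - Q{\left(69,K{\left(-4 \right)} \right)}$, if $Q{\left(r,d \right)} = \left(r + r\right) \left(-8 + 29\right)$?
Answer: $1168$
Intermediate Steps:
$U{\left(k,o \right)} = 2 + k + o^{2}$ ($U{\left(k,o \right)} = o^{2} + \left(2 + k\right) = 2 + k + o^{2}$)
$z{\left(Y,p \right)} = 66 + 11 Y$ ($z{\left(Y,p \right)} = 11 \left(6 + Y\right) = 66 + 11 Y$)
$K{\left(V \right)} = 110$ ($K{\left(V \right)} = 66 + 11 \cdot 4 = 66 + 44 = 110$)
$Q{\left(r,d \right)} = 42 r$ ($Q{\left(r,d \right)} = 2 r 21 = 42 r$)
$4066 - Q{\left(69,K{\left(-4 \right)} \right)} = 4066 - 42 \cdot 69 = 4066 - 2898 = 1168$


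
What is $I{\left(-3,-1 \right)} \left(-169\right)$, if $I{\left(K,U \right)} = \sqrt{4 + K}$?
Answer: $-169$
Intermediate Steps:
$I{\left(-3,-1 \right)} \left(-169\right) = \sqrt{4 - 3} \left(-169\right) = \sqrt{1} \left(-169\right) = 1 \left(-169\right) = -169$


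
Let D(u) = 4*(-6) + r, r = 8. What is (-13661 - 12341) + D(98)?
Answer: -26018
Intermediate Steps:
D(u) = -16 (D(u) = 4*(-6) + 8 = -24 + 8 = -16)
(-13661 - 12341) + D(98) = (-13661 - 12341) - 16 = -26002 - 16 = -26018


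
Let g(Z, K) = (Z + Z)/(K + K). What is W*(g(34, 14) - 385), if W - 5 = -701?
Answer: 1863888/7 ≈ 2.6627e+5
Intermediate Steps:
W = -696 (W = 5 - 701 = -696)
g(Z, K) = Z/K (g(Z, K) = (2*Z)/((2*K)) = (2*Z)*(1/(2*K)) = Z/K)
W*(g(34, 14) - 385) = -696*(34/14 - 385) = -696*(34*(1/14) - 385) = -696*(17/7 - 385) = -696*(-2678/7) = 1863888/7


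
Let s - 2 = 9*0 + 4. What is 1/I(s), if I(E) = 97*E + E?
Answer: 1/588 ≈ 0.0017007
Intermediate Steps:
s = 6 (s = 2 + (9*0 + 4) = 2 + (0 + 4) = 2 + 4 = 6)
I(E) = 98*E
1/I(s) = 1/(98*6) = 1/588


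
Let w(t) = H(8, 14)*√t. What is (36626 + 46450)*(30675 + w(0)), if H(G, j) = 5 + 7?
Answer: 2548356300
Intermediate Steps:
H(G, j) = 12
w(t) = 12*√t
(36626 + 46450)*(30675 + w(0)) = (36626 + 46450)*(30675 + 12*√0) = 83076*(30675 + 12*0) = 83076*(30675 + 0) = 83076*30675 = 2548356300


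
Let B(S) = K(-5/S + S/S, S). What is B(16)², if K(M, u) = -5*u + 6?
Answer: 5476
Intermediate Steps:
K(M, u) = 6 - 5*u
B(S) = 6 - 5*S
B(16)² = (6 - 5*16)² = (6 - 80)² = (-74)² = 5476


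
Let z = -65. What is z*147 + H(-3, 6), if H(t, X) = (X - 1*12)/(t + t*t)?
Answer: -9556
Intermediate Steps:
H(t, X) = (-12 + X)/(t + t²) (H(t, X) = (X - 12)/(t + t²) = (-12 + X)/(t + t²))
z*147 + H(-3, 6) = -65*147 + (-12 + 6)/((-3)*(1 - 3)) = -9555 - ⅓*(-6)/(-2) = -9555 - ⅓*(-½)*(-6) = -9555 - 1 = -9556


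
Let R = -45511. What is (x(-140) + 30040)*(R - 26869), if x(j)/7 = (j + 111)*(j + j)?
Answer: -6288374400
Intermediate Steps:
x(j) = 14*j*(111 + j) (x(j) = 7*((j + 111)*(j + j)) = 7*((111 + j)*(2*j)) = 7*(2*j*(111 + j)) = 14*j*(111 + j))
(x(-140) + 30040)*(R - 26869) = (14*(-140)*(111 - 140) + 30040)*(-45511 - 26869) = (14*(-140)*(-29) + 30040)*(-72380) = (56840 + 30040)*(-72380) = 86880*(-72380) = -6288374400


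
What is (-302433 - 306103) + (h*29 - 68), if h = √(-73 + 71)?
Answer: -608604 + 29*I*√2 ≈ -6.086e+5 + 41.012*I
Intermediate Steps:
h = I*√2 (h = √(-2) = I*√2 ≈ 1.4142*I)
(-302433 - 306103) + (h*29 - 68) = (-302433 - 306103) + ((I*√2)*29 - 68) = -608536 + (29*I*√2 - 68) = -608536 + (-68 + 29*I*√2) = -608604 + 29*I*√2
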